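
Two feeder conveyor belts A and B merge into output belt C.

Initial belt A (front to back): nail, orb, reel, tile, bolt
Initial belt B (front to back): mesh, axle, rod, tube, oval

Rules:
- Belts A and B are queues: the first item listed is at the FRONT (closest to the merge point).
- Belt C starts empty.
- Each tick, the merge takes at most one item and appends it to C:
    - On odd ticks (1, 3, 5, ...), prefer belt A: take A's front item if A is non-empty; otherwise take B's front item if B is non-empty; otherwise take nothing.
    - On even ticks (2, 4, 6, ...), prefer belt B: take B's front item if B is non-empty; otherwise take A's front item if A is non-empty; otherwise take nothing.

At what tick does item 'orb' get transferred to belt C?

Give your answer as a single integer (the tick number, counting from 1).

Tick 1: prefer A, take nail from A; A=[orb,reel,tile,bolt] B=[mesh,axle,rod,tube,oval] C=[nail]
Tick 2: prefer B, take mesh from B; A=[orb,reel,tile,bolt] B=[axle,rod,tube,oval] C=[nail,mesh]
Tick 3: prefer A, take orb from A; A=[reel,tile,bolt] B=[axle,rod,tube,oval] C=[nail,mesh,orb]

Answer: 3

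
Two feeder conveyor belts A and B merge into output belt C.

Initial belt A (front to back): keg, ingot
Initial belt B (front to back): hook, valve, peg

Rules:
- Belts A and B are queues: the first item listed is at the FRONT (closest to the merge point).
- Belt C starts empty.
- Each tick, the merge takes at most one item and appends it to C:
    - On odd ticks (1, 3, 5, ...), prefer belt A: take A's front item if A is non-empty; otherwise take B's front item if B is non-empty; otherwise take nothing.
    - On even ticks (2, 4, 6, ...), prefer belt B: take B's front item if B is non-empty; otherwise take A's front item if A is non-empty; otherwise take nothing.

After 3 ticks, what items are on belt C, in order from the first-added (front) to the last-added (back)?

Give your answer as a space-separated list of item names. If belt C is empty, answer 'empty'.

Answer: keg hook ingot

Derivation:
Tick 1: prefer A, take keg from A; A=[ingot] B=[hook,valve,peg] C=[keg]
Tick 2: prefer B, take hook from B; A=[ingot] B=[valve,peg] C=[keg,hook]
Tick 3: prefer A, take ingot from A; A=[-] B=[valve,peg] C=[keg,hook,ingot]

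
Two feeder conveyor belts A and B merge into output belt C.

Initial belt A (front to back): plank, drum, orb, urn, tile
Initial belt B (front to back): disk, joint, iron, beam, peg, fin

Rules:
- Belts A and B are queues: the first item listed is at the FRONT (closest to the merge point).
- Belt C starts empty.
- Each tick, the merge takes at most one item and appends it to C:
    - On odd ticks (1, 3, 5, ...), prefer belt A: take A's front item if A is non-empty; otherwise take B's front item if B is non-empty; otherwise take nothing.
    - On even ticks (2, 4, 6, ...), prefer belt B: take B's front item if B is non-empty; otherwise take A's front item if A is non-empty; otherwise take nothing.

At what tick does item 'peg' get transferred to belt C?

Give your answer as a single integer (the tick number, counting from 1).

Tick 1: prefer A, take plank from A; A=[drum,orb,urn,tile] B=[disk,joint,iron,beam,peg,fin] C=[plank]
Tick 2: prefer B, take disk from B; A=[drum,orb,urn,tile] B=[joint,iron,beam,peg,fin] C=[plank,disk]
Tick 3: prefer A, take drum from A; A=[orb,urn,tile] B=[joint,iron,beam,peg,fin] C=[plank,disk,drum]
Tick 4: prefer B, take joint from B; A=[orb,urn,tile] B=[iron,beam,peg,fin] C=[plank,disk,drum,joint]
Tick 5: prefer A, take orb from A; A=[urn,tile] B=[iron,beam,peg,fin] C=[plank,disk,drum,joint,orb]
Tick 6: prefer B, take iron from B; A=[urn,tile] B=[beam,peg,fin] C=[plank,disk,drum,joint,orb,iron]
Tick 7: prefer A, take urn from A; A=[tile] B=[beam,peg,fin] C=[plank,disk,drum,joint,orb,iron,urn]
Tick 8: prefer B, take beam from B; A=[tile] B=[peg,fin] C=[plank,disk,drum,joint,orb,iron,urn,beam]
Tick 9: prefer A, take tile from A; A=[-] B=[peg,fin] C=[plank,disk,drum,joint,orb,iron,urn,beam,tile]
Tick 10: prefer B, take peg from B; A=[-] B=[fin] C=[plank,disk,drum,joint,orb,iron,urn,beam,tile,peg]

Answer: 10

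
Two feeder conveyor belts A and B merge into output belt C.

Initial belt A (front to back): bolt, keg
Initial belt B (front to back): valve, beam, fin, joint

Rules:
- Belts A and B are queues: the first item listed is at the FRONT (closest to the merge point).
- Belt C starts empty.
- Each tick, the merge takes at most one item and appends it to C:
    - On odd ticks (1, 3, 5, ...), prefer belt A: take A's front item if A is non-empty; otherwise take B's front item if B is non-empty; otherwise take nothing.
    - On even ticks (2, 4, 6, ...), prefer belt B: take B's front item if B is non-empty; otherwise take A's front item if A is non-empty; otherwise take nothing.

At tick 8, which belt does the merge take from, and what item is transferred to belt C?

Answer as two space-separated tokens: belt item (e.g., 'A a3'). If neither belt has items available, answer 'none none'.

Tick 1: prefer A, take bolt from A; A=[keg] B=[valve,beam,fin,joint] C=[bolt]
Tick 2: prefer B, take valve from B; A=[keg] B=[beam,fin,joint] C=[bolt,valve]
Tick 3: prefer A, take keg from A; A=[-] B=[beam,fin,joint] C=[bolt,valve,keg]
Tick 4: prefer B, take beam from B; A=[-] B=[fin,joint] C=[bolt,valve,keg,beam]
Tick 5: prefer A, take fin from B; A=[-] B=[joint] C=[bolt,valve,keg,beam,fin]
Tick 6: prefer B, take joint from B; A=[-] B=[-] C=[bolt,valve,keg,beam,fin,joint]
Tick 7: prefer A, both empty, nothing taken; A=[-] B=[-] C=[bolt,valve,keg,beam,fin,joint]
Tick 8: prefer B, both empty, nothing taken; A=[-] B=[-] C=[bolt,valve,keg,beam,fin,joint]

Answer: none none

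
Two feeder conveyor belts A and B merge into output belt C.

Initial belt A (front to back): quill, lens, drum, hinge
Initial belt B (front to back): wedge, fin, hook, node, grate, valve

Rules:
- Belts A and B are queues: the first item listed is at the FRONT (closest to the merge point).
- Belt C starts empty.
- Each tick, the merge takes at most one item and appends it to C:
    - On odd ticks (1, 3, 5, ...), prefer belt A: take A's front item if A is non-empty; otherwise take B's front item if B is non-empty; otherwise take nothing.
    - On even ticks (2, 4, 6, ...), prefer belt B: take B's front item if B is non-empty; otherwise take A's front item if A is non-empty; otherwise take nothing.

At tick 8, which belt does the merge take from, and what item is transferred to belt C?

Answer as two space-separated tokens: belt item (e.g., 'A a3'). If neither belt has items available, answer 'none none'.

Answer: B node

Derivation:
Tick 1: prefer A, take quill from A; A=[lens,drum,hinge] B=[wedge,fin,hook,node,grate,valve] C=[quill]
Tick 2: prefer B, take wedge from B; A=[lens,drum,hinge] B=[fin,hook,node,grate,valve] C=[quill,wedge]
Tick 3: prefer A, take lens from A; A=[drum,hinge] B=[fin,hook,node,grate,valve] C=[quill,wedge,lens]
Tick 4: prefer B, take fin from B; A=[drum,hinge] B=[hook,node,grate,valve] C=[quill,wedge,lens,fin]
Tick 5: prefer A, take drum from A; A=[hinge] B=[hook,node,grate,valve] C=[quill,wedge,lens,fin,drum]
Tick 6: prefer B, take hook from B; A=[hinge] B=[node,grate,valve] C=[quill,wedge,lens,fin,drum,hook]
Tick 7: prefer A, take hinge from A; A=[-] B=[node,grate,valve] C=[quill,wedge,lens,fin,drum,hook,hinge]
Tick 8: prefer B, take node from B; A=[-] B=[grate,valve] C=[quill,wedge,lens,fin,drum,hook,hinge,node]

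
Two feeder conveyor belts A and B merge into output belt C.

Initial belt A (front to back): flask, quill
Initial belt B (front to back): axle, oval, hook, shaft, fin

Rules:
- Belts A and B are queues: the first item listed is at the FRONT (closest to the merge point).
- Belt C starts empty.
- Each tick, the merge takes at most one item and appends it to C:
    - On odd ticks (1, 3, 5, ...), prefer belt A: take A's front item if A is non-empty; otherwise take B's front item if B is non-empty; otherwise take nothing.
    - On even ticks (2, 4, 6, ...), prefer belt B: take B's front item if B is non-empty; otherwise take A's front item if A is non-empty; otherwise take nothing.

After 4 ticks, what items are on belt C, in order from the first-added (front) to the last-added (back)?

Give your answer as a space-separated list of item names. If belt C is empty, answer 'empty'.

Answer: flask axle quill oval

Derivation:
Tick 1: prefer A, take flask from A; A=[quill] B=[axle,oval,hook,shaft,fin] C=[flask]
Tick 2: prefer B, take axle from B; A=[quill] B=[oval,hook,shaft,fin] C=[flask,axle]
Tick 3: prefer A, take quill from A; A=[-] B=[oval,hook,shaft,fin] C=[flask,axle,quill]
Tick 4: prefer B, take oval from B; A=[-] B=[hook,shaft,fin] C=[flask,axle,quill,oval]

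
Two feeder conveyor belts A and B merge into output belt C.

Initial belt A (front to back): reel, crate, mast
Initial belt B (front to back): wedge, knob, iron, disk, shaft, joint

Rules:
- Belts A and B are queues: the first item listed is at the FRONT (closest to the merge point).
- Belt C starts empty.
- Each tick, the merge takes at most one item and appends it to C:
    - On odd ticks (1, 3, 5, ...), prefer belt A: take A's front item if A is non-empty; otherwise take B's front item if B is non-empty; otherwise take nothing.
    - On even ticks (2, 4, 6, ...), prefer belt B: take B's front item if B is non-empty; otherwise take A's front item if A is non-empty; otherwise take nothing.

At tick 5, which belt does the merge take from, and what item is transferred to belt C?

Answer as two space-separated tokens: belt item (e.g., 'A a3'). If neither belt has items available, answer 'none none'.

Tick 1: prefer A, take reel from A; A=[crate,mast] B=[wedge,knob,iron,disk,shaft,joint] C=[reel]
Tick 2: prefer B, take wedge from B; A=[crate,mast] B=[knob,iron,disk,shaft,joint] C=[reel,wedge]
Tick 3: prefer A, take crate from A; A=[mast] B=[knob,iron,disk,shaft,joint] C=[reel,wedge,crate]
Tick 4: prefer B, take knob from B; A=[mast] B=[iron,disk,shaft,joint] C=[reel,wedge,crate,knob]
Tick 5: prefer A, take mast from A; A=[-] B=[iron,disk,shaft,joint] C=[reel,wedge,crate,knob,mast]

Answer: A mast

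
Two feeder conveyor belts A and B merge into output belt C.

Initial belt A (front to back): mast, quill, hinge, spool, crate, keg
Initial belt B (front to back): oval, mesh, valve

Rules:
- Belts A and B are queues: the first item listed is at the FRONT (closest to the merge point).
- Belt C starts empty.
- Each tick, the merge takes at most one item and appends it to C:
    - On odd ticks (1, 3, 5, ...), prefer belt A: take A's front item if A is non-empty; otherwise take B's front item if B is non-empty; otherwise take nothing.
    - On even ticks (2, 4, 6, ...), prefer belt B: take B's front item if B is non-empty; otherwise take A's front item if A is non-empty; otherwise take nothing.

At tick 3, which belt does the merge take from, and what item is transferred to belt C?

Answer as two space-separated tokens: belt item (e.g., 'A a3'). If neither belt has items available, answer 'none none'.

Tick 1: prefer A, take mast from A; A=[quill,hinge,spool,crate,keg] B=[oval,mesh,valve] C=[mast]
Tick 2: prefer B, take oval from B; A=[quill,hinge,spool,crate,keg] B=[mesh,valve] C=[mast,oval]
Tick 3: prefer A, take quill from A; A=[hinge,spool,crate,keg] B=[mesh,valve] C=[mast,oval,quill]

Answer: A quill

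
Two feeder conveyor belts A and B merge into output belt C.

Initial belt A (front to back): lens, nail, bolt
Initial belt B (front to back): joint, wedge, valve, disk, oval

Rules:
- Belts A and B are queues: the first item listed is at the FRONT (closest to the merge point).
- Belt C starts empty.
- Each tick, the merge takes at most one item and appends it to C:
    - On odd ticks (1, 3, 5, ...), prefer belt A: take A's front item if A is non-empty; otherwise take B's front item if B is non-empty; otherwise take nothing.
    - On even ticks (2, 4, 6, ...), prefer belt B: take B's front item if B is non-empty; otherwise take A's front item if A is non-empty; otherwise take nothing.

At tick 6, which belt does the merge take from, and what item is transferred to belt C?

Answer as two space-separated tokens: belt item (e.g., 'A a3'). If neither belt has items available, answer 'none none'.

Tick 1: prefer A, take lens from A; A=[nail,bolt] B=[joint,wedge,valve,disk,oval] C=[lens]
Tick 2: prefer B, take joint from B; A=[nail,bolt] B=[wedge,valve,disk,oval] C=[lens,joint]
Tick 3: prefer A, take nail from A; A=[bolt] B=[wedge,valve,disk,oval] C=[lens,joint,nail]
Tick 4: prefer B, take wedge from B; A=[bolt] B=[valve,disk,oval] C=[lens,joint,nail,wedge]
Tick 5: prefer A, take bolt from A; A=[-] B=[valve,disk,oval] C=[lens,joint,nail,wedge,bolt]
Tick 6: prefer B, take valve from B; A=[-] B=[disk,oval] C=[lens,joint,nail,wedge,bolt,valve]

Answer: B valve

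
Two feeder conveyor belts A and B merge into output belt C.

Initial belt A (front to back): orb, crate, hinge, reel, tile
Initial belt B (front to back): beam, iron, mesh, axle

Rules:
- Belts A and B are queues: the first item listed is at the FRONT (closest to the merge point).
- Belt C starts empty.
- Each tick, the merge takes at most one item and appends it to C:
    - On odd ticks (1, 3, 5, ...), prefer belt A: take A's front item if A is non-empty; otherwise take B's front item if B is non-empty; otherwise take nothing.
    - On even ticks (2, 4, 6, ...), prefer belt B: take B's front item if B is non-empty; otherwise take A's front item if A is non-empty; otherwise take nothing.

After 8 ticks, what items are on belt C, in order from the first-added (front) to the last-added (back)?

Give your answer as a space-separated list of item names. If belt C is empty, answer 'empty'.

Answer: orb beam crate iron hinge mesh reel axle

Derivation:
Tick 1: prefer A, take orb from A; A=[crate,hinge,reel,tile] B=[beam,iron,mesh,axle] C=[orb]
Tick 2: prefer B, take beam from B; A=[crate,hinge,reel,tile] B=[iron,mesh,axle] C=[orb,beam]
Tick 3: prefer A, take crate from A; A=[hinge,reel,tile] B=[iron,mesh,axle] C=[orb,beam,crate]
Tick 4: prefer B, take iron from B; A=[hinge,reel,tile] B=[mesh,axle] C=[orb,beam,crate,iron]
Tick 5: prefer A, take hinge from A; A=[reel,tile] B=[mesh,axle] C=[orb,beam,crate,iron,hinge]
Tick 6: prefer B, take mesh from B; A=[reel,tile] B=[axle] C=[orb,beam,crate,iron,hinge,mesh]
Tick 7: prefer A, take reel from A; A=[tile] B=[axle] C=[orb,beam,crate,iron,hinge,mesh,reel]
Tick 8: prefer B, take axle from B; A=[tile] B=[-] C=[orb,beam,crate,iron,hinge,mesh,reel,axle]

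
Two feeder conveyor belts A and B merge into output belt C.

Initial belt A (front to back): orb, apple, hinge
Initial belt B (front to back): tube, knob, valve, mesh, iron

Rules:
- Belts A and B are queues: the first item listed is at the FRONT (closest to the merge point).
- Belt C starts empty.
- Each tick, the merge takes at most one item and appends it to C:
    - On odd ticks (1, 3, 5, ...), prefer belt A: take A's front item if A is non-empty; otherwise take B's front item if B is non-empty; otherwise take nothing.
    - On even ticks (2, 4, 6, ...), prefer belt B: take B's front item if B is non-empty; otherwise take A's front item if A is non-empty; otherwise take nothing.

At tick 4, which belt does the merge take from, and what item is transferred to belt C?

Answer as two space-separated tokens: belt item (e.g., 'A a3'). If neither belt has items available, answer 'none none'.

Answer: B knob

Derivation:
Tick 1: prefer A, take orb from A; A=[apple,hinge] B=[tube,knob,valve,mesh,iron] C=[orb]
Tick 2: prefer B, take tube from B; A=[apple,hinge] B=[knob,valve,mesh,iron] C=[orb,tube]
Tick 3: prefer A, take apple from A; A=[hinge] B=[knob,valve,mesh,iron] C=[orb,tube,apple]
Tick 4: prefer B, take knob from B; A=[hinge] B=[valve,mesh,iron] C=[orb,tube,apple,knob]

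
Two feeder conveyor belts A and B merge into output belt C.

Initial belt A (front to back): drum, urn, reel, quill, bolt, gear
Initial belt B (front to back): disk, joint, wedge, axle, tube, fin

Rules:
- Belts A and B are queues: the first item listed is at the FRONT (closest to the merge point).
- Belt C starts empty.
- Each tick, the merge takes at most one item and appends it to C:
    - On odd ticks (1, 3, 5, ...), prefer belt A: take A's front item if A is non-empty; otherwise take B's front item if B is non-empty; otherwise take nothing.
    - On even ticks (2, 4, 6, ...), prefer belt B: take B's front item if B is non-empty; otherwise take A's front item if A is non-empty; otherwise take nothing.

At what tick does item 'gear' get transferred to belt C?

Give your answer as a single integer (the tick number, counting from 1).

Answer: 11

Derivation:
Tick 1: prefer A, take drum from A; A=[urn,reel,quill,bolt,gear] B=[disk,joint,wedge,axle,tube,fin] C=[drum]
Tick 2: prefer B, take disk from B; A=[urn,reel,quill,bolt,gear] B=[joint,wedge,axle,tube,fin] C=[drum,disk]
Tick 3: prefer A, take urn from A; A=[reel,quill,bolt,gear] B=[joint,wedge,axle,tube,fin] C=[drum,disk,urn]
Tick 4: prefer B, take joint from B; A=[reel,quill,bolt,gear] B=[wedge,axle,tube,fin] C=[drum,disk,urn,joint]
Tick 5: prefer A, take reel from A; A=[quill,bolt,gear] B=[wedge,axle,tube,fin] C=[drum,disk,urn,joint,reel]
Tick 6: prefer B, take wedge from B; A=[quill,bolt,gear] B=[axle,tube,fin] C=[drum,disk,urn,joint,reel,wedge]
Tick 7: prefer A, take quill from A; A=[bolt,gear] B=[axle,tube,fin] C=[drum,disk,urn,joint,reel,wedge,quill]
Tick 8: prefer B, take axle from B; A=[bolt,gear] B=[tube,fin] C=[drum,disk,urn,joint,reel,wedge,quill,axle]
Tick 9: prefer A, take bolt from A; A=[gear] B=[tube,fin] C=[drum,disk,urn,joint,reel,wedge,quill,axle,bolt]
Tick 10: prefer B, take tube from B; A=[gear] B=[fin] C=[drum,disk,urn,joint,reel,wedge,quill,axle,bolt,tube]
Tick 11: prefer A, take gear from A; A=[-] B=[fin] C=[drum,disk,urn,joint,reel,wedge,quill,axle,bolt,tube,gear]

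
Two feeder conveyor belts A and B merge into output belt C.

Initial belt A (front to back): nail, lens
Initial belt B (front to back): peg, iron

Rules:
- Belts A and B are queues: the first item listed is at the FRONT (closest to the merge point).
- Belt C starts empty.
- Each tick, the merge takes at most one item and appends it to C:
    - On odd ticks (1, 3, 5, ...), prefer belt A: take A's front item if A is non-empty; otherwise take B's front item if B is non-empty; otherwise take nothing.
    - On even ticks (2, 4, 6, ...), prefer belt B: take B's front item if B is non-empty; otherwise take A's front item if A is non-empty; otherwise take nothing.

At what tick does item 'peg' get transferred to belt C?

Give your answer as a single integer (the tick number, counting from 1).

Answer: 2

Derivation:
Tick 1: prefer A, take nail from A; A=[lens] B=[peg,iron] C=[nail]
Tick 2: prefer B, take peg from B; A=[lens] B=[iron] C=[nail,peg]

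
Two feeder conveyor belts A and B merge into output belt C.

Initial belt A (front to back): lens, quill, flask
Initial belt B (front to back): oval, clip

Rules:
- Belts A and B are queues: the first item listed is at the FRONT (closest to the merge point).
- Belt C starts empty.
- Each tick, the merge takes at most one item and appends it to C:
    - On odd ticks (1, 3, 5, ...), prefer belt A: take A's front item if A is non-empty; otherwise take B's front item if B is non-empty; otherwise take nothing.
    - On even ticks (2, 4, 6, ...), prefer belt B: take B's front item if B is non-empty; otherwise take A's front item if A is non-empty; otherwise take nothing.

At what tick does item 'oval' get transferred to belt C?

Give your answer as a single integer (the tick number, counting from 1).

Answer: 2

Derivation:
Tick 1: prefer A, take lens from A; A=[quill,flask] B=[oval,clip] C=[lens]
Tick 2: prefer B, take oval from B; A=[quill,flask] B=[clip] C=[lens,oval]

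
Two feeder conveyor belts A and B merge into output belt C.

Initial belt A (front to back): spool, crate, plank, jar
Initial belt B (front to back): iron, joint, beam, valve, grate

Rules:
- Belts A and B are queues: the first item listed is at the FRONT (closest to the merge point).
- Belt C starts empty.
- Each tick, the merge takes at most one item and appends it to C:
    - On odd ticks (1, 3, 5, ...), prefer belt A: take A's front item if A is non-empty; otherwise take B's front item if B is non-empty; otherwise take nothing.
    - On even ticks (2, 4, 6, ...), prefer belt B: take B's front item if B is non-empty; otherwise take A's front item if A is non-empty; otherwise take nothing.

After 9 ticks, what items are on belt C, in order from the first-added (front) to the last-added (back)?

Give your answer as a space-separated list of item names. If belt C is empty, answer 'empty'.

Tick 1: prefer A, take spool from A; A=[crate,plank,jar] B=[iron,joint,beam,valve,grate] C=[spool]
Tick 2: prefer B, take iron from B; A=[crate,plank,jar] B=[joint,beam,valve,grate] C=[spool,iron]
Tick 3: prefer A, take crate from A; A=[plank,jar] B=[joint,beam,valve,grate] C=[spool,iron,crate]
Tick 4: prefer B, take joint from B; A=[plank,jar] B=[beam,valve,grate] C=[spool,iron,crate,joint]
Tick 5: prefer A, take plank from A; A=[jar] B=[beam,valve,grate] C=[spool,iron,crate,joint,plank]
Tick 6: prefer B, take beam from B; A=[jar] B=[valve,grate] C=[spool,iron,crate,joint,plank,beam]
Tick 7: prefer A, take jar from A; A=[-] B=[valve,grate] C=[spool,iron,crate,joint,plank,beam,jar]
Tick 8: prefer B, take valve from B; A=[-] B=[grate] C=[spool,iron,crate,joint,plank,beam,jar,valve]
Tick 9: prefer A, take grate from B; A=[-] B=[-] C=[spool,iron,crate,joint,plank,beam,jar,valve,grate]

Answer: spool iron crate joint plank beam jar valve grate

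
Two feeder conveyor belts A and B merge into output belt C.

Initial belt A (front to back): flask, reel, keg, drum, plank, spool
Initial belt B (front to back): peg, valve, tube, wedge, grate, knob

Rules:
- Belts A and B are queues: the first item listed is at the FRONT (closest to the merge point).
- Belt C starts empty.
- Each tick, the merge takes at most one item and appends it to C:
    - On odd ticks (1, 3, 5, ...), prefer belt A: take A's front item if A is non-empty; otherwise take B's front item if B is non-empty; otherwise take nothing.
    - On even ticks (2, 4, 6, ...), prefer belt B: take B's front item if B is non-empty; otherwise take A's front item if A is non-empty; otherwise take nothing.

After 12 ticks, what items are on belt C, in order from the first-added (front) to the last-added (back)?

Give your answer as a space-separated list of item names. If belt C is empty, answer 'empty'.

Tick 1: prefer A, take flask from A; A=[reel,keg,drum,plank,spool] B=[peg,valve,tube,wedge,grate,knob] C=[flask]
Tick 2: prefer B, take peg from B; A=[reel,keg,drum,plank,spool] B=[valve,tube,wedge,grate,knob] C=[flask,peg]
Tick 3: prefer A, take reel from A; A=[keg,drum,plank,spool] B=[valve,tube,wedge,grate,knob] C=[flask,peg,reel]
Tick 4: prefer B, take valve from B; A=[keg,drum,plank,spool] B=[tube,wedge,grate,knob] C=[flask,peg,reel,valve]
Tick 5: prefer A, take keg from A; A=[drum,plank,spool] B=[tube,wedge,grate,knob] C=[flask,peg,reel,valve,keg]
Tick 6: prefer B, take tube from B; A=[drum,plank,spool] B=[wedge,grate,knob] C=[flask,peg,reel,valve,keg,tube]
Tick 7: prefer A, take drum from A; A=[plank,spool] B=[wedge,grate,knob] C=[flask,peg,reel,valve,keg,tube,drum]
Tick 8: prefer B, take wedge from B; A=[plank,spool] B=[grate,knob] C=[flask,peg,reel,valve,keg,tube,drum,wedge]
Tick 9: prefer A, take plank from A; A=[spool] B=[grate,knob] C=[flask,peg,reel,valve,keg,tube,drum,wedge,plank]
Tick 10: prefer B, take grate from B; A=[spool] B=[knob] C=[flask,peg,reel,valve,keg,tube,drum,wedge,plank,grate]
Tick 11: prefer A, take spool from A; A=[-] B=[knob] C=[flask,peg,reel,valve,keg,tube,drum,wedge,plank,grate,spool]
Tick 12: prefer B, take knob from B; A=[-] B=[-] C=[flask,peg,reel,valve,keg,tube,drum,wedge,plank,grate,spool,knob]

Answer: flask peg reel valve keg tube drum wedge plank grate spool knob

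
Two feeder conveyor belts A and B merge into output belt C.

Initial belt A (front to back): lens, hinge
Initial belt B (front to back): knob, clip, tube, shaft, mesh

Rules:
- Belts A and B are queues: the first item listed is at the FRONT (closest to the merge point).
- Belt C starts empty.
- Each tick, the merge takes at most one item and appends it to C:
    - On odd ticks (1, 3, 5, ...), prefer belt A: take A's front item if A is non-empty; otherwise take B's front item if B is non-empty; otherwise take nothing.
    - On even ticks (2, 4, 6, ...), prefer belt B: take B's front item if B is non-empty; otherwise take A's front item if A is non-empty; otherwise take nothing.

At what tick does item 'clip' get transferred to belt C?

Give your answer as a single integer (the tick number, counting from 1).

Tick 1: prefer A, take lens from A; A=[hinge] B=[knob,clip,tube,shaft,mesh] C=[lens]
Tick 2: prefer B, take knob from B; A=[hinge] B=[clip,tube,shaft,mesh] C=[lens,knob]
Tick 3: prefer A, take hinge from A; A=[-] B=[clip,tube,shaft,mesh] C=[lens,knob,hinge]
Tick 4: prefer B, take clip from B; A=[-] B=[tube,shaft,mesh] C=[lens,knob,hinge,clip]

Answer: 4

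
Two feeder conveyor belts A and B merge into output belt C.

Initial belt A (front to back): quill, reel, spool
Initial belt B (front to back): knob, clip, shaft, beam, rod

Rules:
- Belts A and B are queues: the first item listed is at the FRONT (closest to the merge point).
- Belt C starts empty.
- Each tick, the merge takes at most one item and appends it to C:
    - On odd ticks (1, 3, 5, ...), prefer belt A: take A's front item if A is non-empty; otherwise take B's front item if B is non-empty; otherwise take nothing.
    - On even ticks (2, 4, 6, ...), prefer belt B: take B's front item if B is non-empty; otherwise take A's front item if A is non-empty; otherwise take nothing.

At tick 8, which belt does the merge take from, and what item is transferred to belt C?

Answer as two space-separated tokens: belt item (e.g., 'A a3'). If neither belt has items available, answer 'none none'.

Tick 1: prefer A, take quill from A; A=[reel,spool] B=[knob,clip,shaft,beam,rod] C=[quill]
Tick 2: prefer B, take knob from B; A=[reel,spool] B=[clip,shaft,beam,rod] C=[quill,knob]
Tick 3: prefer A, take reel from A; A=[spool] B=[clip,shaft,beam,rod] C=[quill,knob,reel]
Tick 4: prefer B, take clip from B; A=[spool] B=[shaft,beam,rod] C=[quill,knob,reel,clip]
Tick 5: prefer A, take spool from A; A=[-] B=[shaft,beam,rod] C=[quill,knob,reel,clip,spool]
Tick 6: prefer B, take shaft from B; A=[-] B=[beam,rod] C=[quill,knob,reel,clip,spool,shaft]
Tick 7: prefer A, take beam from B; A=[-] B=[rod] C=[quill,knob,reel,clip,spool,shaft,beam]
Tick 8: prefer B, take rod from B; A=[-] B=[-] C=[quill,knob,reel,clip,spool,shaft,beam,rod]

Answer: B rod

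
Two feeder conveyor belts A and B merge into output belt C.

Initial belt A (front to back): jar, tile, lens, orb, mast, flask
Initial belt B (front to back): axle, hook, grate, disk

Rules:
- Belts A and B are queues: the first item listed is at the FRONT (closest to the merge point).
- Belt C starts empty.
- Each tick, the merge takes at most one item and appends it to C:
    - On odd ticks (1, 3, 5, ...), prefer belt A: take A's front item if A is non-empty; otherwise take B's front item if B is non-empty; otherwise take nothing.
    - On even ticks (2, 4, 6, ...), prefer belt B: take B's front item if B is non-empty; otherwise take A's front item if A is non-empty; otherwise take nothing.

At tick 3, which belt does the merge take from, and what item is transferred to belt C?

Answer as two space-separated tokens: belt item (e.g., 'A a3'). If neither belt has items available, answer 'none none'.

Tick 1: prefer A, take jar from A; A=[tile,lens,orb,mast,flask] B=[axle,hook,grate,disk] C=[jar]
Tick 2: prefer B, take axle from B; A=[tile,lens,orb,mast,flask] B=[hook,grate,disk] C=[jar,axle]
Tick 3: prefer A, take tile from A; A=[lens,orb,mast,flask] B=[hook,grate,disk] C=[jar,axle,tile]

Answer: A tile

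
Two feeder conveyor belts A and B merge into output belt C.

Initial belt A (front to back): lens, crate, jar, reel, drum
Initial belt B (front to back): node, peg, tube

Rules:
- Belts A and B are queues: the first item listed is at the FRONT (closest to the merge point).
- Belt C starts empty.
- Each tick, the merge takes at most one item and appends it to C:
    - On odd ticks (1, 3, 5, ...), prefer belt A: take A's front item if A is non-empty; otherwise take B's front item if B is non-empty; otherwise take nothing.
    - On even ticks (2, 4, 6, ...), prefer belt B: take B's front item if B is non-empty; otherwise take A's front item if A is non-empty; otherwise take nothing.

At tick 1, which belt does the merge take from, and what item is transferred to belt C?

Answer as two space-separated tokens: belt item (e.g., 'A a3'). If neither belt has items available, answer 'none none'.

Tick 1: prefer A, take lens from A; A=[crate,jar,reel,drum] B=[node,peg,tube] C=[lens]

Answer: A lens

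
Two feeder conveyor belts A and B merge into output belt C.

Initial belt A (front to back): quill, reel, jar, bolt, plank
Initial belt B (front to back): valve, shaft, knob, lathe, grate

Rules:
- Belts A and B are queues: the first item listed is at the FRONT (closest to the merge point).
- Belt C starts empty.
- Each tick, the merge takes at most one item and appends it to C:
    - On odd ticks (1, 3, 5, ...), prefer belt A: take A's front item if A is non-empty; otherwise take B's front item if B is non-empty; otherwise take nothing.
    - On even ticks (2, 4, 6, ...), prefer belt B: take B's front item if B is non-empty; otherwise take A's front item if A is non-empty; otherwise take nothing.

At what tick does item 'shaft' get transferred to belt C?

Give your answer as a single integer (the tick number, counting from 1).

Tick 1: prefer A, take quill from A; A=[reel,jar,bolt,plank] B=[valve,shaft,knob,lathe,grate] C=[quill]
Tick 2: prefer B, take valve from B; A=[reel,jar,bolt,plank] B=[shaft,knob,lathe,grate] C=[quill,valve]
Tick 3: prefer A, take reel from A; A=[jar,bolt,plank] B=[shaft,knob,lathe,grate] C=[quill,valve,reel]
Tick 4: prefer B, take shaft from B; A=[jar,bolt,plank] B=[knob,lathe,grate] C=[quill,valve,reel,shaft]

Answer: 4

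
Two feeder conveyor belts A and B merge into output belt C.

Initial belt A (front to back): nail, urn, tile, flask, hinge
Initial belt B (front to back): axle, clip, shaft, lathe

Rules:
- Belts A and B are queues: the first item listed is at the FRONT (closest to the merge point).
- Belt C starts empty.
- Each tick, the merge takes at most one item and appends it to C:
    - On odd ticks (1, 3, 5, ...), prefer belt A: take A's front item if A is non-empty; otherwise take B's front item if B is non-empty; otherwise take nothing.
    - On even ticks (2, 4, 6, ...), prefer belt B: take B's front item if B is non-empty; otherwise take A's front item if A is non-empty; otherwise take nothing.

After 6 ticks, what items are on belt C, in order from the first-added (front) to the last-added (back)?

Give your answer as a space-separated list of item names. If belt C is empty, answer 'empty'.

Tick 1: prefer A, take nail from A; A=[urn,tile,flask,hinge] B=[axle,clip,shaft,lathe] C=[nail]
Tick 2: prefer B, take axle from B; A=[urn,tile,flask,hinge] B=[clip,shaft,lathe] C=[nail,axle]
Tick 3: prefer A, take urn from A; A=[tile,flask,hinge] B=[clip,shaft,lathe] C=[nail,axle,urn]
Tick 4: prefer B, take clip from B; A=[tile,flask,hinge] B=[shaft,lathe] C=[nail,axle,urn,clip]
Tick 5: prefer A, take tile from A; A=[flask,hinge] B=[shaft,lathe] C=[nail,axle,urn,clip,tile]
Tick 6: prefer B, take shaft from B; A=[flask,hinge] B=[lathe] C=[nail,axle,urn,clip,tile,shaft]

Answer: nail axle urn clip tile shaft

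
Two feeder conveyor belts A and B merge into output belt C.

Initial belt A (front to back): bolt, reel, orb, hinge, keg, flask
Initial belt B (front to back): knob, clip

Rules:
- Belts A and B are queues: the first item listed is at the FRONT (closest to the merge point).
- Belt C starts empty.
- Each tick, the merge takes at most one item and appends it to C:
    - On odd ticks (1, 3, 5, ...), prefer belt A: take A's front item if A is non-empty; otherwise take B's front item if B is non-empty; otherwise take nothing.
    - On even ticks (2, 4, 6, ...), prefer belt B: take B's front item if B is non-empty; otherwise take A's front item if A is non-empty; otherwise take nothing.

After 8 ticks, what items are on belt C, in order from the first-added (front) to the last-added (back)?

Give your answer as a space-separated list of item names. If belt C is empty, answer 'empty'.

Answer: bolt knob reel clip orb hinge keg flask

Derivation:
Tick 1: prefer A, take bolt from A; A=[reel,orb,hinge,keg,flask] B=[knob,clip] C=[bolt]
Tick 2: prefer B, take knob from B; A=[reel,orb,hinge,keg,flask] B=[clip] C=[bolt,knob]
Tick 3: prefer A, take reel from A; A=[orb,hinge,keg,flask] B=[clip] C=[bolt,knob,reel]
Tick 4: prefer B, take clip from B; A=[orb,hinge,keg,flask] B=[-] C=[bolt,knob,reel,clip]
Tick 5: prefer A, take orb from A; A=[hinge,keg,flask] B=[-] C=[bolt,knob,reel,clip,orb]
Tick 6: prefer B, take hinge from A; A=[keg,flask] B=[-] C=[bolt,knob,reel,clip,orb,hinge]
Tick 7: prefer A, take keg from A; A=[flask] B=[-] C=[bolt,knob,reel,clip,orb,hinge,keg]
Tick 8: prefer B, take flask from A; A=[-] B=[-] C=[bolt,knob,reel,clip,orb,hinge,keg,flask]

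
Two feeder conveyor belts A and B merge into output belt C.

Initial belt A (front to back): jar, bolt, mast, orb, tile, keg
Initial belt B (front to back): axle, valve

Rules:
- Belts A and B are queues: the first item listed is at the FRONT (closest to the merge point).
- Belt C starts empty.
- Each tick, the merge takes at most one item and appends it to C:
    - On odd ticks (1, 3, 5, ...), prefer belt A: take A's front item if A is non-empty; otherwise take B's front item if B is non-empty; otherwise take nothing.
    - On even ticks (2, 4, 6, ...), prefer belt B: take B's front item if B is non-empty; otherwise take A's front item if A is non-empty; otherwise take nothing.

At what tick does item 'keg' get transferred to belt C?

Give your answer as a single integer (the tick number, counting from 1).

Answer: 8

Derivation:
Tick 1: prefer A, take jar from A; A=[bolt,mast,orb,tile,keg] B=[axle,valve] C=[jar]
Tick 2: prefer B, take axle from B; A=[bolt,mast,orb,tile,keg] B=[valve] C=[jar,axle]
Tick 3: prefer A, take bolt from A; A=[mast,orb,tile,keg] B=[valve] C=[jar,axle,bolt]
Tick 4: prefer B, take valve from B; A=[mast,orb,tile,keg] B=[-] C=[jar,axle,bolt,valve]
Tick 5: prefer A, take mast from A; A=[orb,tile,keg] B=[-] C=[jar,axle,bolt,valve,mast]
Tick 6: prefer B, take orb from A; A=[tile,keg] B=[-] C=[jar,axle,bolt,valve,mast,orb]
Tick 7: prefer A, take tile from A; A=[keg] B=[-] C=[jar,axle,bolt,valve,mast,orb,tile]
Tick 8: prefer B, take keg from A; A=[-] B=[-] C=[jar,axle,bolt,valve,mast,orb,tile,keg]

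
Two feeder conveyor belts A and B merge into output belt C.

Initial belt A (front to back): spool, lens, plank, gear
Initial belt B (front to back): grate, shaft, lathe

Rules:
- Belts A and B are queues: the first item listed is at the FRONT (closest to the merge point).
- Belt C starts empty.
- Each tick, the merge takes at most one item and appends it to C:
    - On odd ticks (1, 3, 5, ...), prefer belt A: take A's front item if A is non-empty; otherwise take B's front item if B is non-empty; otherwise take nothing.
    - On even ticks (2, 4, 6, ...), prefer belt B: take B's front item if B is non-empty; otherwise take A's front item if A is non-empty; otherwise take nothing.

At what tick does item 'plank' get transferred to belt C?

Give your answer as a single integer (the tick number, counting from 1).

Tick 1: prefer A, take spool from A; A=[lens,plank,gear] B=[grate,shaft,lathe] C=[spool]
Tick 2: prefer B, take grate from B; A=[lens,plank,gear] B=[shaft,lathe] C=[spool,grate]
Tick 3: prefer A, take lens from A; A=[plank,gear] B=[shaft,lathe] C=[spool,grate,lens]
Tick 4: prefer B, take shaft from B; A=[plank,gear] B=[lathe] C=[spool,grate,lens,shaft]
Tick 5: prefer A, take plank from A; A=[gear] B=[lathe] C=[spool,grate,lens,shaft,plank]

Answer: 5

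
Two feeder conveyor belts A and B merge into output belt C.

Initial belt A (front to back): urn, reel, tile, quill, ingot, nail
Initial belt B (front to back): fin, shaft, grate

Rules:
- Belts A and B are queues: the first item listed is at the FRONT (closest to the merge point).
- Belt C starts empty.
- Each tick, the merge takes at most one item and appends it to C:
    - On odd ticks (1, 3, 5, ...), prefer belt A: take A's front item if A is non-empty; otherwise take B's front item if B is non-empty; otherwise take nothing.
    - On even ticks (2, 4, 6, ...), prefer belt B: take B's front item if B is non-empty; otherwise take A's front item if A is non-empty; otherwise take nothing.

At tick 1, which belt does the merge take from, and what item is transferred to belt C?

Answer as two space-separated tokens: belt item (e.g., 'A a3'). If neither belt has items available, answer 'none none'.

Answer: A urn

Derivation:
Tick 1: prefer A, take urn from A; A=[reel,tile,quill,ingot,nail] B=[fin,shaft,grate] C=[urn]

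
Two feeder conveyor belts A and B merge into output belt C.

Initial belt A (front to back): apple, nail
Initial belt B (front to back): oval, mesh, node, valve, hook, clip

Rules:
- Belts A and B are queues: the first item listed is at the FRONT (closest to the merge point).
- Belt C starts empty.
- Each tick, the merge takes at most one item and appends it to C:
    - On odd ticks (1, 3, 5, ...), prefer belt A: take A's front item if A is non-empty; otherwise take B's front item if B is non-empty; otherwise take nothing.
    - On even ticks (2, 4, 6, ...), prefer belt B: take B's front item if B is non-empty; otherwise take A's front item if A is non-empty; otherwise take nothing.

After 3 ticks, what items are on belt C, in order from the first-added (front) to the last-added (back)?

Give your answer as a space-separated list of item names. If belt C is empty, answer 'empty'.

Answer: apple oval nail

Derivation:
Tick 1: prefer A, take apple from A; A=[nail] B=[oval,mesh,node,valve,hook,clip] C=[apple]
Tick 2: prefer B, take oval from B; A=[nail] B=[mesh,node,valve,hook,clip] C=[apple,oval]
Tick 3: prefer A, take nail from A; A=[-] B=[mesh,node,valve,hook,clip] C=[apple,oval,nail]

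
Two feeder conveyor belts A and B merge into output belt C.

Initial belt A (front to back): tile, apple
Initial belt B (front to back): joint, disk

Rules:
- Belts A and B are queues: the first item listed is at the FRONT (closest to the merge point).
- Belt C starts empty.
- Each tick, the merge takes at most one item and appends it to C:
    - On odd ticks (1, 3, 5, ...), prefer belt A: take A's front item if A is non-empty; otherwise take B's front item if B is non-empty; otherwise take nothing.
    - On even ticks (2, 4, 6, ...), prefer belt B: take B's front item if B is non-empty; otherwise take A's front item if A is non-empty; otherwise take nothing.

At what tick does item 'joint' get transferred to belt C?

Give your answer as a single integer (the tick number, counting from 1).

Tick 1: prefer A, take tile from A; A=[apple] B=[joint,disk] C=[tile]
Tick 2: prefer B, take joint from B; A=[apple] B=[disk] C=[tile,joint]

Answer: 2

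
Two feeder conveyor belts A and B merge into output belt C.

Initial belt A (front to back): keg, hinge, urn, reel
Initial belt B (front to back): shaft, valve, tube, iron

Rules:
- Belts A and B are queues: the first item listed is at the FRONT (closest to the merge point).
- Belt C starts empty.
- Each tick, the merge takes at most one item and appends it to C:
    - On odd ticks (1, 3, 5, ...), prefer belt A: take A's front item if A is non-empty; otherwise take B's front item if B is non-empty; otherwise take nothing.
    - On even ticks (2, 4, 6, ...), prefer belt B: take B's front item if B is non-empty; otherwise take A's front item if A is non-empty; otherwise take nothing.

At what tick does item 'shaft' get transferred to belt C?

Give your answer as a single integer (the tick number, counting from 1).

Answer: 2

Derivation:
Tick 1: prefer A, take keg from A; A=[hinge,urn,reel] B=[shaft,valve,tube,iron] C=[keg]
Tick 2: prefer B, take shaft from B; A=[hinge,urn,reel] B=[valve,tube,iron] C=[keg,shaft]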